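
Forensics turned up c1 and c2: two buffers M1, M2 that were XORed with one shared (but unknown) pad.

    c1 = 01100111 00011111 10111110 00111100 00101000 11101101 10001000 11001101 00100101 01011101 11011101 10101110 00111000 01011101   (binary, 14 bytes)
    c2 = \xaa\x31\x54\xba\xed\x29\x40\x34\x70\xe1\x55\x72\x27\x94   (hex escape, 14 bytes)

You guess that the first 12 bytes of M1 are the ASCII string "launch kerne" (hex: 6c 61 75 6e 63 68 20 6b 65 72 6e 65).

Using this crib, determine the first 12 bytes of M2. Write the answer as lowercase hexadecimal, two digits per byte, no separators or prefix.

First, c1 ⊕ c2 = (M1 ⊕ K) ⊕ (M2 ⊕ K) = M1 ⊕ M2, so the key drops out. Then M2 = (M1 ⊕ M2) ⊕ M1 over the first 12 bytes.
byte 0: (67 ^ aa) ^ 6c = cd ^ 6c = a1
byte 1: (1f ^ 31) ^ 61 = 2e ^ 61 = 4f
byte 2: (be ^ 54) ^ 75 = ea ^ 75 = 9f
byte 3: (3c ^ ba) ^ 6e = 86 ^ 6e = e8
byte 4: (28 ^ ed) ^ 63 = c5 ^ 63 = a6
byte 5: (ed ^ 29) ^ 68 = c4 ^ 68 = ac
byte 6: (88 ^ 40) ^ 20 = c8 ^ 20 = e8
byte 7: (cd ^ 34) ^ 6b = f9 ^ 6b = 92
byte 8: (25 ^ 70) ^ 65 = 55 ^ 65 = 30
byte 9: (5d ^ e1) ^ 72 = bc ^ 72 = ce
byte 10: (dd ^ 55) ^ 6e = 88 ^ 6e = e6
byte 11: (ae ^ 72) ^ 65 = dc ^ 65 = b9

a14f9fe8a6ace89230cee6b9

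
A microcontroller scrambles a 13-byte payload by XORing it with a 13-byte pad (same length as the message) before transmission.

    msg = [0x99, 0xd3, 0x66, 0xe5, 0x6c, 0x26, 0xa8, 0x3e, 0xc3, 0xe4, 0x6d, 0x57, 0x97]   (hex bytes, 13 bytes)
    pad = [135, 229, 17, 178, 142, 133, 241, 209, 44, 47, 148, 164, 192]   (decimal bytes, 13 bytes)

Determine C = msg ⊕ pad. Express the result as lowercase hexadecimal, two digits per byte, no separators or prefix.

1e367757e2a359efefcbf9f357

XOR is its own inverse, so applying the key byte-wise gives the result directly.
byte 0: 99 ⊕ 87 = 1e
byte 1: d3 ⊕ e5 = 36
byte 2: 66 ⊕ 11 = 77
byte 3: e5 ⊕ b2 = 57
byte 4: 6c ⊕ 8e = e2
byte 5: 26 ⊕ 85 = a3
byte 6: a8 ⊕ f1 = 59
byte 7: 3e ⊕ d1 = ef
byte 8: c3 ⊕ 2c = ef
byte 9: e4 ⊕ 2f = cb
byte 10: 6d ⊕ 94 = f9
byte 11: 57 ⊕ a4 = f3
byte 12: 97 ⊕ c0 = 57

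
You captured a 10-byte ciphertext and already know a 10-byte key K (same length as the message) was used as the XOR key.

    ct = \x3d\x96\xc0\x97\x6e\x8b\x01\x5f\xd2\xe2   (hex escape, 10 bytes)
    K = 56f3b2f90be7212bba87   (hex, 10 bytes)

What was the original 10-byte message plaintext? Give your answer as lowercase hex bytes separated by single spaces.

6b 65 72 6e 65 6c 20 74 68 65

XOR is its own inverse, so applying the key byte-wise gives the result directly.
3d ⊕ 56 = 6b
96 ⊕ f3 = 65
c0 ⊕ b2 = 72
97 ⊕ f9 = 6e
6e ⊕ 0b = 65
8b ⊕ e7 = 6c
01 ⊕ 21 = 20
5f ⊕ 2b = 74
d2 ⊕ ba = 68
e2 ⊕ 87 = 65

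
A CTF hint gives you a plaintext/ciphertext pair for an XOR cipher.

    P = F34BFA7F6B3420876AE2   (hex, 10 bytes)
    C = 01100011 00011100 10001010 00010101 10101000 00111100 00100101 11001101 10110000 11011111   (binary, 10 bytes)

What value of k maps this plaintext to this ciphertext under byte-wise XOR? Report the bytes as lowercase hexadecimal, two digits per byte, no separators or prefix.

Since C = P ⊕ k, XORing both sides with P gives k = P ⊕ C.
f3 ⊕ 63 = 90
4b ⊕ 1c = 57
fa ⊕ 8a = 70
7f ⊕ 15 = 6a
6b ⊕ a8 = c3
34 ⊕ 3c = 08
20 ⊕ 25 = 05
87 ⊕ cd = 4a
6a ⊕ b0 = da
e2 ⊕ df = 3d

9057706ac308054ada3d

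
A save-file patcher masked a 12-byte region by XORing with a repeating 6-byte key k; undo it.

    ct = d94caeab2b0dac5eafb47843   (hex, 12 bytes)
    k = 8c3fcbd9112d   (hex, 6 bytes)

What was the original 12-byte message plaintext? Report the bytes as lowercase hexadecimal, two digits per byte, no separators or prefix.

The 6-byte key repeats, so the effective keystream is 8c 3f cb d9 11 2d 8c 3f cb d9 11 2d.
byte 0: d9 ⊕ 8c = 55
byte 1: 4c ⊕ 3f = 73
byte 2: ae ⊕ cb = 65
byte 3: ab ⊕ d9 = 72
byte 4: 2b ⊕ 11 = 3a
byte 5: 0d ⊕ 2d = 20
byte 6: ac ⊕ 8c = 20
byte 7: 5e ⊕ 3f = 61
byte 8: af ⊕ cb = 64
byte 9: b4 ⊕ d9 = 6d
byte 10: 78 ⊕ 11 = 69
byte 11: 43 ⊕ 2d = 6e

557365723a202061646d696e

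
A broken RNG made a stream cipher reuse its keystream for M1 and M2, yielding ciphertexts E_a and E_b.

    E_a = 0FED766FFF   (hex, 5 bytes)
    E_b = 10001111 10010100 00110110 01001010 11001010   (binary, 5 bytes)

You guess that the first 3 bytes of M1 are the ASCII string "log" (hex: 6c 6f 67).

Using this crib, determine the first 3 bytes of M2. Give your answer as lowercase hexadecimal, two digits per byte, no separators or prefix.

ec1627

First, E_a ⊕ E_b = (M1 ⊕ K) ⊕ (M2 ⊕ K) = M1 ⊕ M2, so the key drops out. Then M2 = (M1 ⊕ M2) ⊕ M1 over the first 3 bytes.
byte 0: (0f xor 8f) xor 6c = 80 xor 6c = ec
byte 1: (ed xor 94) xor 6f = 79 xor 6f = 16
byte 2: (76 xor 36) xor 67 = 40 xor 67 = 27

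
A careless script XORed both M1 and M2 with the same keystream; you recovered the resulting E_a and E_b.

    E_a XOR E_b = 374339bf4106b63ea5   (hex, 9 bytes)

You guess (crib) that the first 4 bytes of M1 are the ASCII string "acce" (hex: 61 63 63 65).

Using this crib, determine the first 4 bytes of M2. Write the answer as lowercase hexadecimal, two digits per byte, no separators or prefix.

56205ada

Since E_a ⊕ E_b = M1 ⊕ M2, XORing with the guessed M1 bytes yields the corresponding M2 bytes: M2 = (E_a ⊕ E_b) ⊕ M1.
37 ⊕ 61 = 56
43 ⊕ 63 = 20
39 ⊕ 63 = 5a
bf ⊕ 65 = da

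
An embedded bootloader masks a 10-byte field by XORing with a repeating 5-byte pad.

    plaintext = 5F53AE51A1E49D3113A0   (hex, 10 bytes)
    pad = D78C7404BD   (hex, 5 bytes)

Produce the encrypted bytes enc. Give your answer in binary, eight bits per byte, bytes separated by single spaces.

10001000 11011111 11011010 01010101 00011100 00110011 00010001 01000101 00010111 00011101

The 5-byte key repeats, so the effective keystream is d7 8c 74 04 bd d7 8c 74 04 bd.
byte 0: 5f XOR d7 = 88
byte 1: 53 XOR 8c = df
byte 2: ae XOR 74 = da
byte 3: 51 XOR 04 = 55
byte 4: a1 XOR bd = 1c
byte 5: e4 XOR d7 = 33
byte 6: 9d XOR 8c = 11
byte 7: 31 XOR 74 = 45
byte 8: 13 XOR 04 = 17
byte 9: a0 XOR bd = 1d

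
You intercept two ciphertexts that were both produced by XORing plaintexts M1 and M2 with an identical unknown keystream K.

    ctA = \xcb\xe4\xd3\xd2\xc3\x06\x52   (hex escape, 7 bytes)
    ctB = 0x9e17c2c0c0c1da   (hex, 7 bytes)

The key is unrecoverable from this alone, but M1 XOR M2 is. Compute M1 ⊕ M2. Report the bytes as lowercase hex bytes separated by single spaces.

55 f3 11 12 03 c7 88

ctA ⊕ ctB = (M1 ⊕ K) ⊕ (M2 ⊕ K) = M1 ⊕ M2 — the shared key cancels under XOR.
cb xor 9e = 55
e4 xor 17 = f3
d3 xor c2 = 11
d2 xor c0 = 12
c3 xor c0 = 03
06 xor c1 = c7
52 xor da = 88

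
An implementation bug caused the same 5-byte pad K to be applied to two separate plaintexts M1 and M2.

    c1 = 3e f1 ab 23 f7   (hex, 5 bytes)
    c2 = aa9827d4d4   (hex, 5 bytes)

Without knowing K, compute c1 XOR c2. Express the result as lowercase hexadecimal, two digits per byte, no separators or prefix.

c1 ⊕ c2 = (M1 ⊕ K) ⊕ (M2 ⊕ K) = M1 ⊕ M2 — the shared key cancels under XOR.
byte 0: 3e ^ aa = 94
byte 1: f1 ^ 98 = 69
byte 2: ab ^ 27 = 8c
byte 3: 23 ^ d4 = f7
byte 4: f7 ^ d4 = 23

94698cf723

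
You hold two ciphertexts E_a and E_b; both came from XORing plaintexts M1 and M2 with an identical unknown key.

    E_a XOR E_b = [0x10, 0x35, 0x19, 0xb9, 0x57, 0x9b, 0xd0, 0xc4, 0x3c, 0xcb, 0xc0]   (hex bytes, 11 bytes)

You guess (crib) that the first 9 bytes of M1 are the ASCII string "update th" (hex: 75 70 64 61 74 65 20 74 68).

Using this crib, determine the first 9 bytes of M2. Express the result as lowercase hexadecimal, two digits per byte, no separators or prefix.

65457dd823fef0b054

Since E_a ⊕ E_b = M1 ⊕ M2, XORing with the guessed M1 bytes yields the corresponding M2 bytes: M2 = (E_a ⊕ E_b) ⊕ M1.
10 ^ 75 = 65
35 ^ 70 = 45
19 ^ 64 = 7d
b9 ^ 61 = d8
57 ^ 74 = 23
9b ^ 65 = fe
d0 ^ 20 = f0
c4 ^ 74 = b0
3c ^ 68 = 54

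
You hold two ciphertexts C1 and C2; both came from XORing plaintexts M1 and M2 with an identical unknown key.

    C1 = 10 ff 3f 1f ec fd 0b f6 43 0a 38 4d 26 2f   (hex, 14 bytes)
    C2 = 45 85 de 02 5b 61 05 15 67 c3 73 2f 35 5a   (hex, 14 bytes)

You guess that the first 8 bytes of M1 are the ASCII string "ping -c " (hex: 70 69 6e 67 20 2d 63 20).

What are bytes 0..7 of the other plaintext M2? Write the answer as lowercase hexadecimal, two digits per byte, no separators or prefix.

First, C1 ⊕ C2 = (M1 ⊕ K) ⊕ (M2 ⊕ K) = M1 ⊕ M2, so the key drops out. Then M2 = (M1 ⊕ M2) ⊕ M1 over the first 8 bytes.
byte 0: (10 xor 45) xor 70 = 55 xor 70 = 25
byte 1: (ff xor 85) xor 69 = 7a xor 69 = 13
byte 2: (3f xor de) xor 6e = e1 xor 6e = 8f
byte 3: (1f xor 02) xor 67 = 1d xor 67 = 7a
byte 4: (ec xor 5b) xor 20 = b7 xor 20 = 97
byte 5: (fd xor 61) xor 2d = 9c xor 2d = b1
byte 6: (0b xor 05) xor 63 = 0e xor 63 = 6d
byte 7: (f6 xor 15) xor 20 = e3 xor 20 = c3

25138f7a97b16dc3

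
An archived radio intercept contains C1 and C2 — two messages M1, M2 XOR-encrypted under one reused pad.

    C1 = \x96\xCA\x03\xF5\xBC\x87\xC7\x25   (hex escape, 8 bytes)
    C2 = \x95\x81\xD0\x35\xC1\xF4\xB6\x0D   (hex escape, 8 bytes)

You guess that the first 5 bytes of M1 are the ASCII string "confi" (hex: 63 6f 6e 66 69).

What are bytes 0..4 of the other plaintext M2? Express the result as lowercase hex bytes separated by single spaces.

First, C1 ⊕ C2 = (M1 ⊕ K) ⊕ (M2 ⊕ K) = M1 ⊕ M2, so the key drops out. Then M2 = (M1 ⊕ M2) ⊕ M1 over the first 5 bytes.
byte 0: (96 ^ 95) ^ 63 = 03 ^ 63 = 60
byte 1: (ca ^ 81) ^ 6f = 4b ^ 6f = 24
byte 2: (03 ^ d0) ^ 6e = d3 ^ 6e = bd
byte 3: (f5 ^ 35) ^ 66 = c0 ^ 66 = a6
byte 4: (bc ^ c1) ^ 69 = 7d ^ 69 = 14

60 24 bd a6 14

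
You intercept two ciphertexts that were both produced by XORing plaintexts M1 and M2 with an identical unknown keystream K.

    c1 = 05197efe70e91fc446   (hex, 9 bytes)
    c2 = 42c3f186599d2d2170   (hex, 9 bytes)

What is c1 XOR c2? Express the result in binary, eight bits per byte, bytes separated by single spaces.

01000111 11011010 10001111 01111000 00101001 01110100 00110010 11100101 00110110

c1 ⊕ c2 = (M1 ⊕ K) ⊕ (M2 ⊕ K) = M1 ⊕ M2 — the shared key cancels under XOR.
05 ^ 42 = 47
19 ^ c3 = da
7e ^ f1 = 8f
fe ^ 86 = 78
70 ^ 59 = 29
e9 ^ 9d = 74
1f ^ 2d = 32
c4 ^ 21 = e5
46 ^ 70 = 36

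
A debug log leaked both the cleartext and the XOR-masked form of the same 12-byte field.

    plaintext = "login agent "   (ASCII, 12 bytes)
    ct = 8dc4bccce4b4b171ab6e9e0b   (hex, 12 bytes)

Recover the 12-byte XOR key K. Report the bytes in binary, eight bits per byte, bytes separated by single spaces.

Since ct = plaintext ⊕ K, XORing both sides with plaintext gives K = plaintext ⊕ ct.
108 xor 141 = 225
111 xor 196 = 171
103 xor 188 = 219
105 xor 204 = 165
110 xor 228 = 138
 32 xor 180 = 148
 97 xor 177 = 208
103 xor 113 =  22
101 xor 171 = 206
110 xor 110 =   0
116 xor 158 = 234
 32 xor  11 =  43

11100001 10101011 11011011 10100101 10001010 10010100 11010000 00010110 11001110 00000000 11101010 00101011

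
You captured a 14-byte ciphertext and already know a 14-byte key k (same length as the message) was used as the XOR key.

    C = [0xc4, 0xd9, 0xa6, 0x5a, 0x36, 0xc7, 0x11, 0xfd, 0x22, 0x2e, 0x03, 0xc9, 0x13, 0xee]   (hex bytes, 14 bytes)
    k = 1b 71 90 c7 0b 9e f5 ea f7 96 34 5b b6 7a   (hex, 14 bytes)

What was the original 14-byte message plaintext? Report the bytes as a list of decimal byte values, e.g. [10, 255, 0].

c4 ^ 1b = df
d9 ^ 71 = a8
a6 ^ 90 = 36
5a ^ c7 = 9d
36 ^ 0b = 3d
c7 ^ 9e = 59
11 ^ f5 = e4
fd ^ ea = 17
22 ^ f7 = d5
2e ^ 96 = b8
03 ^ 34 = 37
c9 ^ 5b = 92
13 ^ b6 = a5
ee ^ 7a = 94

[223, 168, 54, 157, 61, 89, 228, 23, 213, 184, 55, 146, 165, 148]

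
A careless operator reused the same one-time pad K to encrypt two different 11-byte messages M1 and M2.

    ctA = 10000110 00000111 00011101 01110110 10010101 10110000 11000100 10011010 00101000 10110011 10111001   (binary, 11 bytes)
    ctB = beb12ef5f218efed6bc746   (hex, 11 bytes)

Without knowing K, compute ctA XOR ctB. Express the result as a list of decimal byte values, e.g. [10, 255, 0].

[56, 182, 51, 131, 103, 168, 43, 119, 67, 116, 255]

ctA ⊕ ctB = (M1 ⊕ K) ⊕ (M2 ⊕ K) = M1 ⊕ M2 — the shared key cancels under XOR.
10000110 xor 10111110 = 00111000
00000111 xor 10110001 = 10110110
00011101 xor 00101110 = 00110011
01110110 xor 11110101 = 10000011
10010101 xor 11110010 = 01100111
10110000 xor 00011000 = 10101000
11000100 xor 11101111 = 00101011
10011010 xor 11101101 = 01110111
00101000 xor 01101011 = 01000011
10110011 xor 11000111 = 01110100
10111001 xor 01000110 = 11111111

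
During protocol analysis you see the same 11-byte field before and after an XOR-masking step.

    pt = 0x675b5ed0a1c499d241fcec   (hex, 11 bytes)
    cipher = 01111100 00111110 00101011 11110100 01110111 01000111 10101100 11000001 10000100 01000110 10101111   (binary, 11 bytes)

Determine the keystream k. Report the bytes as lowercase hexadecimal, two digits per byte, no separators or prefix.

Since cipher = pt ⊕ k, XORing both sides with pt gives k = pt ⊕ cipher.
byte 0: 01100111 ⊕ 01111100 = 00011011
byte 1: 01011011 ⊕ 00111110 = 01100101
byte 2: 01011110 ⊕ 00101011 = 01110101
byte 3: 11010000 ⊕ 11110100 = 00100100
byte 4: 10100001 ⊕ 01110111 = 11010110
byte 5: 11000100 ⊕ 01000111 = 10000011
byte 6: 10011001 ⊕ 10101100 = 00110101
byte 7: 11010010 ⊕ 11000001 = 00010011
byte 8: 01000001 ⊕ 10000100 = 11000101
byte 9: 11111100 ⊕ 01000110 = 10111010
byte 10: 11101100 ⊕ 10101111 = 01000011

1b657524d6833513c5ba43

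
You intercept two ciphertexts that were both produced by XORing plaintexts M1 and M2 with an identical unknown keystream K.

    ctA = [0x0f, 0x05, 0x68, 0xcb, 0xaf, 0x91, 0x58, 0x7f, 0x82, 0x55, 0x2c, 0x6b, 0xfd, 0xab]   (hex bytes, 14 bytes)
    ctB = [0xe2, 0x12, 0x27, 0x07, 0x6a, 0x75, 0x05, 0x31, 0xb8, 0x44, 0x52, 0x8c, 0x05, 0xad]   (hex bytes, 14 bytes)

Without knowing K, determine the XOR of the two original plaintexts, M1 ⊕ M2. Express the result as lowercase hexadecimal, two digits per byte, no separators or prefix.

ed174fccc5e45d4e3a117ee7f806

ctA ⊕ ctB = (M1 ⊕ K) ⊕ (M2 ⊕ K) = M1 ⊕ M2 — the shared key cancels under XOR.
 15 ^ 226 = 237
  5 ^  18 =  23
104 ^  39 =  79
203 ^   7 = 204
175 ^ 106 = 197
145 ^ 117 = 228
 88 ^   5 =  93
127 ^  49 =  78
130 ^ 184 =  58
 85 ^  68 =  17
 44 ^  82 = 126
107 ^ 140 = 231
253 ^   5 = 248
171 ^ 173 =   6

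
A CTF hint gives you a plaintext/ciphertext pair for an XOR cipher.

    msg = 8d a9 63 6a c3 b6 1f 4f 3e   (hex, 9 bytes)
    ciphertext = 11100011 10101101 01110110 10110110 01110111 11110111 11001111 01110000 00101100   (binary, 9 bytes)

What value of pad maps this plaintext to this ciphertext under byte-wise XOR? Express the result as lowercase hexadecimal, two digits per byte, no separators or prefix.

Since ciphertext = msg ⊕ pad, XORing both sides with msg gives pad = msg ⊕ ciphertext.
8d ^ e3 = 6e
a9 ^ ad = 04
63 ^ 76 = 15
6a ^ b6 = dc
c3 ^ 77 = b4
b6 ^ f7 = 41
1f ^ cf = d0
4f ^ 70 = 3f
3e ^ 2c = 12

6e0415dcb441d03f12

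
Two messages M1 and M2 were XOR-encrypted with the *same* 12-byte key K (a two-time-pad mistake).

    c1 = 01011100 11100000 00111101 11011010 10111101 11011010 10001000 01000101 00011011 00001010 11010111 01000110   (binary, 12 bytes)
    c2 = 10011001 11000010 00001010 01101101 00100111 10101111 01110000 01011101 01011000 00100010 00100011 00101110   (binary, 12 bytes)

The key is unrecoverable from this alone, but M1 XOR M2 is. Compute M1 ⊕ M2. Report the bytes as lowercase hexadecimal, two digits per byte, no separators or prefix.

c52237b79a75f8184328f468

c1 ⊕ c2 = (M1 ⊕ K) ⊕ (M2 ⊕ K) = M1 ⊕ M2 — the shared key cancels under XOR.
5c ⊕ 99 = c5
e0 ⊕ c2 = 22
3d ⊕ 0a = 37
da ⊕ 6d = b7
bd ⊕ 27 = 9a
da ⊕ af = 75
88 ⊕ 70 = f8
45 ⊕ 5d = 18
1b ⊕ 58 = 43
0a ⊕ 22 = 28
d7 ⊕ 23 = f4
46 ⊕ 2e = 68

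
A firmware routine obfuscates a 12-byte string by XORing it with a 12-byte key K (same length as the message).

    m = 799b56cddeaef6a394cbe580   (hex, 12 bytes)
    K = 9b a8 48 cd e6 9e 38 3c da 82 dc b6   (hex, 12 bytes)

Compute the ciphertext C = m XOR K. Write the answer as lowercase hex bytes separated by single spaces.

XOR is its own inverse, so applying the key byte-wise gives the result directly.
byte 0: 79 XOR 9b = e2
byte 1: 9b XOR a8 = 33
byte 2: 56 XOR 48 = 1e
byte 3: cd XOR cd = 00
byte 4: de XOR e6 = 38
byte 5: ae XOR 9e = 30
byte 6: f6 XOR 38 = ce
byte 7: a3 XOR 3c = 9f
byte 8: 94 XOR da = 4e
byte 9: cb XOR 82 = 49
byte 10: e5 XOR dc = 39
byte 11: 80 XOR b6 = 36

e2 33 1e 00 38 30 ce 9f 4e 49 39 36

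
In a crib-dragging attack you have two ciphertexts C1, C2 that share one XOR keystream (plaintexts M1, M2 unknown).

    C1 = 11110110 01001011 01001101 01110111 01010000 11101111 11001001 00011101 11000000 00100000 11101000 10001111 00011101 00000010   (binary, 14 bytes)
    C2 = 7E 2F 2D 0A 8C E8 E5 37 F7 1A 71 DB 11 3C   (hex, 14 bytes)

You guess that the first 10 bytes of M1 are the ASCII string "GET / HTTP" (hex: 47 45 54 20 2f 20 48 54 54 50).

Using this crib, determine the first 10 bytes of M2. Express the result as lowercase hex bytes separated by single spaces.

cf 21 34 5d f3 27 64 7e 63 6a

First, C1 ⊕ C2 = (M1 ⊕ K) ⊕ (M2 ⊕ K) = M1 ⊕ M2, so the key drops out. Then M2 = (M1 ⊕ M2) ⊕ M1 over the first 10 bytes.
byte 0: (f6 XOR 7e) XOR 47 = 88 XOR 47 = cf
byte 1: (4b XOR 2f) XOR 45 = 64 XOR 45 = 21
byte 2: (4d XOR 2d) XOR 54 = 60 XOR 54 = 34
byte 3: (77 XOR 0a) XOR 20 = 7d XOR 20 = 5d
byte 4: (50 XOR 8c) XOR 2f = dc XOR 2f = f3
byte 5: (ef XOR e8) XOR 20 = 07 XOR 20 = 27
byte 6: (c9 XOR e5) XOR 48 = 2c XOR 48 = 64
byte 7: (1d XOR 37) XOR 54 = 2a XOR 54 = 7e
byte 8: (c0 XOR f7) XOR 54 = 37 XOR 54 = 63
byte 9: (20 XOR 1a) XOR 50 = 3a XOR 50 = 6a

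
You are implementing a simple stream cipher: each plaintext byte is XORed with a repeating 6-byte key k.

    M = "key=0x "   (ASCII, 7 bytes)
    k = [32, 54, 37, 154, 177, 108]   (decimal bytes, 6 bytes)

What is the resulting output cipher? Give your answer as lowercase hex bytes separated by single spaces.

4b 53 5c a7 81 14 00

The 6-byte key repeats, so the effective keystream is 20 36 25 9a b1 6c 20.
byte 0: 01101011 ^ 00100000 = 01001011
byte 1: 01100101 ^ 00110110 = 01010011
byte 2: 01111001 ^ 00100101 = 01011100
byte 3: 00111101 ^ 10011010 = 10100111
byte 4: 00110000 ^ 10110001 = 10000001
byte 5: 01111000 ^ 01101100 = 00010100
byte 6: 00100000 ^ 00100000 = 00000000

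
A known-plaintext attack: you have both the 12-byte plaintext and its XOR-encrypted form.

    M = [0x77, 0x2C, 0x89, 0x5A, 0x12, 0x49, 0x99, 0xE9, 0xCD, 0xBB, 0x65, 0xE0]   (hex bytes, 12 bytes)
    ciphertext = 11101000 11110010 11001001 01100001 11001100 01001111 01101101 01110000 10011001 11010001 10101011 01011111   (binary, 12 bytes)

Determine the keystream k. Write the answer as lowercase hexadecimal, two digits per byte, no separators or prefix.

Since ciphertext = M ⊕ k, XORing both sides with M gives k = M ⊕ ciphertext.
77 ^ e8 = 9f
2c ^ f2 = de
89 ^ c9 = 40
5a ^ 61 = 3b
12 ^ cc = de
49 ^ 4f = 06
99 ^ 6d = f4
e9 ^ 70 = 99
cd ^ 99 = 54
bb ^ d1 = 6a
65 ^ ab = ce
e0 ^ 5f = bf

9fde403bde06f499546acebf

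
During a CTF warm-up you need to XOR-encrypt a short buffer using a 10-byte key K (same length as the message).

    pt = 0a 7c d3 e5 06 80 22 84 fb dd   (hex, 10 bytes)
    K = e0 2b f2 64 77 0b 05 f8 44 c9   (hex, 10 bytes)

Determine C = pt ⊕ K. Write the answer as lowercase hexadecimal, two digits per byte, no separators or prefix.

ea572181718b277cbf14

 10 ^ 224 = 234
124 ^  43 =  87
211 ^ 242 =  33
229 ^ 100 = 129
  6 ^ 119 = 113
128 ^  11 = 139
 34 ^   5 =  39
132 ^ 248 = 124
251 ^  68 = 191
221 ^ 201 =  20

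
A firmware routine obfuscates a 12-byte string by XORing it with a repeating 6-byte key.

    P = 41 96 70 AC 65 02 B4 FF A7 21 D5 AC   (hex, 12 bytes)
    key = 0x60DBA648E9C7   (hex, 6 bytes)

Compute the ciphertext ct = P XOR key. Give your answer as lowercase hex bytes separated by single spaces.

The 6-byte key repeats, so the effective keystream is 60 db a6 48 e9 c7 60 db a6 48 e9 c7.
byte 0: 41 xor 60 = 21
byte 1: 96 xor db = 4d
byte 2: 70 xor a6 = d6
byte 3: ac xor 48 = e4
byte 4: 65 xor e9 = 8c
byte 5: 02 xor c7 = c5
byte 6: b4 xor 60 = d4
byte 7: ff xor db = 24
byte 8: a7 xor a6 = 01
byte 9: 21 xor 48 = 69
byte 10: d5 xor e9 = 3c
byte 11: ac xor c7 = 6b

21 4d d6 e4 8c c5 d4 24 01 69 3c 6b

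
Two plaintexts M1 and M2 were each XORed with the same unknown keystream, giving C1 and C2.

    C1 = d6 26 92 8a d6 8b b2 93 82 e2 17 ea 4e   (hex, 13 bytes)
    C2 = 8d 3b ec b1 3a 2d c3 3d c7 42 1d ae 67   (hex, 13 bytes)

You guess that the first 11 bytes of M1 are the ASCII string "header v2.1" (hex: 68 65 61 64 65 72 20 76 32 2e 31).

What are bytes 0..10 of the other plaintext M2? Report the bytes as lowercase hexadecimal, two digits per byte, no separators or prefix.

First, C1 ⊕ C2 = (M1 ⊕ K) ⊕ (M2 ⊕ K) = M1 ⊕ M2, so the key drops out. Then M2 = (M1 ⊕ M2) ⊕ M1 over the first 11 bytes.
byte 0: (d6 xor 8d) xor 68 = 5b xor 68 = 33
byte 1: (26 xor 3b) xor 65 = 1d xor 65 = 78
byte 2: (92 xor ec) xor 61 = 7e xor 61 = 1f
byte 3: (8a xor b1) xor 64 = 3b xor 64 = 5f
byte 4: (d6 xor 3a) xor 65 = ec xor 65 = 89
byte 5: (8b xor 2d) xor 72 = a6 xor 72 = d4
byte 6: (b2 xor c3) xor 20 = 71 xor 20 = 51
byte 7: (93 xor 3d) xor 76 = ae xor 76 = d8
byte 8: (82 xor c7) xor 32 = 45 xor 32 = 77
byte 9: (e2 xor 42) xor 2e = a0 xor 2e = 8e
byte 10: (17 xor 1d) xor 31 = 0a xor 31 = 3b

33781f5f89d451d8778e3b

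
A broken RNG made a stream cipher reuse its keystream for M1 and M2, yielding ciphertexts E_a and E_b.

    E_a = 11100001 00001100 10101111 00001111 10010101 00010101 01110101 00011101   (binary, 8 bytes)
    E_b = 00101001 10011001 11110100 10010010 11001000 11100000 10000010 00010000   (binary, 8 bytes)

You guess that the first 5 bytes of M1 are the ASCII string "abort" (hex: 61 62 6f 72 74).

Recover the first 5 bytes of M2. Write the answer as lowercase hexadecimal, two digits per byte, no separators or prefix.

First, E_a ⊕ E_b = (M1 ⊕ K) ⊕ (M2 ⊕ K) = M1 ⊕ M2, so the key drops out. Then M2 = (M1 ⊕ M2) ⊕ M1 over the first 5 bytes.
byte 0: (e1 ⊕ 29) ⊕ 61 = c8 ⊕ 61 = a9
byte 1: (0c ⊕ 99) ⊕ 62 = 95 ⊕ 62 = f7
byte 2: (af ⊕ f4) ⊕ 6f = 5b ⊕ 6f = 34
byte 3: (0f ⊕ 92) ⊕ 72 = 9d ⊕ 72 = ef
byte 4: (95 ⊕ c8) ⊕ 74 = 5d ⊕ 74 = 29

a9f734ef29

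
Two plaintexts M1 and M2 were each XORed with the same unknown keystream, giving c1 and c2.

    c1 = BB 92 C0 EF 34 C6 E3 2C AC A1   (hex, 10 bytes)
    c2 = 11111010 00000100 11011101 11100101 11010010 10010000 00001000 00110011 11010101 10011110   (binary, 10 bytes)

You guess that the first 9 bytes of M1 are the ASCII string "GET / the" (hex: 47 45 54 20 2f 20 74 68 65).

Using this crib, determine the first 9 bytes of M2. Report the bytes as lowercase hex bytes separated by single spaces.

First, c1 ⊕ c2 = (M1 ⊕ K) ⊕ (M2 ⊕ K) = M1 ⊕ M2, so the key drops out. Then M2 = (M1 ⊕ M2) ⊕ M1 over the first 9 bytes.
byte 0: (bb XOR fa) XOR 47 = 41 XOR 47 = 06
byte 1: (92 XOR 04) XOR 45 = 96 XOR 45 = d3
byte 2: (c0 XOR dd) XOR 54 = 1d XOR 54 = 49
byte 3: (ef XOR e5) XOR 20 = 0a XOR 20 = 2a
byte 4: (34 XOR d2) XOR 2f = e6 XOR 2f = c9
byte 5: (c6 XOR 90) XOR 20 = 56 XOR 20 = 76
byte 6: (e3 XOR 08) XOR 74 = eb XOR 74 = 9f
byte 7: (2c XOR 33) XOR 68 = 1f XOR 68 = 77
byte 8: (ac XOR d5) XOR 65 = 79 XOR 65 = 1c

06 d3 49 2a c9 76 9f 77 1c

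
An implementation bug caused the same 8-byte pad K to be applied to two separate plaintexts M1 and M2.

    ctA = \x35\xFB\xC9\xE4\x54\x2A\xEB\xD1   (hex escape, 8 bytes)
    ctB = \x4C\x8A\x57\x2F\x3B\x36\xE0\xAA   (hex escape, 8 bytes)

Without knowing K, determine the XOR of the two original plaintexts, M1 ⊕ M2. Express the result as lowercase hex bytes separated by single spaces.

ctA ⊕ ctB = (M1 ⊕ K) ⊕ (M2 ⊕ K) = M1 ⊕ M2 — the shared key cancels under XOR.
35 ^ 4c = 79
fb ^ 8a = 71
c9 ^ 57 = 9e
e4 ^ 2f = cb
54 ^ 3b = 6f
2a ^ 36 = 1c
eb ^ e0 = 0b
d1 ^ aa = 7b

79 71 9e cb 6f 1c 0b 7b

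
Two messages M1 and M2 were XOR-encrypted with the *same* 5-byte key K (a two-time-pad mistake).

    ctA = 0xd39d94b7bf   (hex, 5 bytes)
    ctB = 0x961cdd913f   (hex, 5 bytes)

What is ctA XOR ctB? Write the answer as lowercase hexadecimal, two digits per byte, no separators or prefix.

ctA ⊕ ctB = (M1 ⊕ K) ⊕ (M2 ⊕ K) = M1 ⊕ M2 — the shared key cancels under XOR.
11010011 ^ 10010110 = 01000101
10011101 ^ 00011100 = 10000001
10010100 ^ 11011101 = 01001001
10110111 ^ 10010001 = 00100110
10111111 ^ 00111111 = 10000000

4581492680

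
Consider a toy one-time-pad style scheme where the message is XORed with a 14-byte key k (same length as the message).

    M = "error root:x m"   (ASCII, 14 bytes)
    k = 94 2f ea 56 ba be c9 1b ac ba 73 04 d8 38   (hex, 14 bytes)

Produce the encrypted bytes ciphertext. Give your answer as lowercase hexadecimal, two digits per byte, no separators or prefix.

01100101 ^ 10010100 = 11110001
01110010 ^ 00101111 = 01011101
01110010 ^ 11101010 = 10011000
01101111 ^ 01010110 = 00111001
01110010 ^ 10111010 = 11001000
00100000 ^ 10111110 = 10011110
01110010 ^ 11001001 = 10111011
01101111 ^ 00011011 = 01110100
01101111 ^ 10101100 = 11000011
01110100 ^ 10111010 = 11001110
00111010 ^ 01110011 = 01001001
01111000 ^ 00000100 = 01111100
00100000 ^ 11011000 = 11111000
01101101 ^ 00111000 = 01010101

f15d9839c89ebb74c3ce497cf855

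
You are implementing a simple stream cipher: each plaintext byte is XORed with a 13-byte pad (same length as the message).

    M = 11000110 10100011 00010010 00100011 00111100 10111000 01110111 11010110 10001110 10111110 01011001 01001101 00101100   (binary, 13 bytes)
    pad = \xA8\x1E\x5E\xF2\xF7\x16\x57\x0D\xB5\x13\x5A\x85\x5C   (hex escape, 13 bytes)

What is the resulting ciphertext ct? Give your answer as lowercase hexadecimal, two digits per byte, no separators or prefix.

6ebd4cd1cbae20db3bad03c870

XOR is its own inverse, so applying the key byte-wise gives the result directly.
c6 xor a8 = 6e
a3 xor 1e = bd
12 xor 5e = 4c
23 xor f2 = d1
3c xor f7 = cb
b8 xor 16 = ae
77 xor 57 = 20
d6 xor 0d = db
8e xor b5 = 3b
be xor 13 = ad
59 xor 5a = 03
4d xor 85 = c8
2c xor 5c = 70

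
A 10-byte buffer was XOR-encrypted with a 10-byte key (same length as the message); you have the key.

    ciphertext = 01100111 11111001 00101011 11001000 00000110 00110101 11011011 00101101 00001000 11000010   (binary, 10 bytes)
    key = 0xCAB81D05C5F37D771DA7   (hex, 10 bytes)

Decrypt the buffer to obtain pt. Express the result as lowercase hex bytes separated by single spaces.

XOR is its own inverse, so applying the key byte-wise gives the result directly.
67 xor ca = ad
f9 xor b8 = 41
2b xor 1d = 36
c8 xor 05 = cd
06 xor c5 = c3
35 xor f3 = c6
db xor 7d = a6
2d xor 77 = 5a
08 xor 1d = 15
c2 xor a7 = 65

ad 41 36 cd c3 c6 a6 5a 15 65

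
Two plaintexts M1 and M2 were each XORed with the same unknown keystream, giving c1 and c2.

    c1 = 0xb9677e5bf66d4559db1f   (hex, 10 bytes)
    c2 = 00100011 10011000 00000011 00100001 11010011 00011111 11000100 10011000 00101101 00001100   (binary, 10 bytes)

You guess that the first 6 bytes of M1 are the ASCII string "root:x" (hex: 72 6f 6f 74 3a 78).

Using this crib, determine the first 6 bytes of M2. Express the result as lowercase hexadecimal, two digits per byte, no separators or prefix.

First, c1 ⊕ c2 = (M1 ⊕ K) ⊕ (M2 ⊕ K) = M1 ⊕ M2, so the key drops out. Then M2 = (M1 ⊕ M2) ⊕ M1 over the first 6 bytes.
byte 0: (b9 xor 23) xor 72 = 9a xor 72 = e8
byte 1: (67 xor 98) xor 6f = ff xor 6f = 90
byte 2: (7e xor 03) xor 6f = 7d xor 6f = 12
byte 3: (5b xor 21) xor 74 = 7a xor 74 = 0e
byte 4: (f6 xor d3) xor 3a = 25 xor 3a = 1f
byte 5: (6d xor 1f) xor 78 = 72 xor 78 = 0a

e890120e1f0a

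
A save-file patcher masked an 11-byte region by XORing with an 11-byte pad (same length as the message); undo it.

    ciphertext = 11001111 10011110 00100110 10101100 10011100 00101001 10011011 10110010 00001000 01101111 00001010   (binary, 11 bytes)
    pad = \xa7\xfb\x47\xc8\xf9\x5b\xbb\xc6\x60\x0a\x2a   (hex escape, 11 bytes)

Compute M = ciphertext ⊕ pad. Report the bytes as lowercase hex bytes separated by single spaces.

cf xor a7 = 68
9e xor fb = 65
26 xor 47 = 61
ac xor c8 = 64
9c xor f9 = 65
29 xor 5b = 72
9b xor bb = 20
b2 xor c6 = 74
08 xor 60 = 68
6f xor 0a = 65
0a xor 2a = 20

68 65 61 64 65 72 20 74 68 65 20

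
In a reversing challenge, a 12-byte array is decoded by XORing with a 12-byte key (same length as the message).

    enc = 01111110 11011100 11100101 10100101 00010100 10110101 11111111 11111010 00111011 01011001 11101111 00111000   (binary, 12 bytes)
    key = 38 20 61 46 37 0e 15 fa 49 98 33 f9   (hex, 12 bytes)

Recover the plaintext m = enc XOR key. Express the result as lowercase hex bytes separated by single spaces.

7e ⊕ 38 = 46
dc ⊕ 20 = fc
e5 ⊕ 61 = 84
a5 ⊕ 46 = e3
14 ⊕ 37 = 23
b5 ⊕ 0e = bb
ff ⊕ 15 = ea
fa ⊕ fa = 00
3b ⊕ 49 = 72
59 ⊕ 98 = c1
ef ⊕ 33 = dc
38 ⊕ f9 = c1

46 fc 84 e3 23 bb ea 00 72 c1 dc c1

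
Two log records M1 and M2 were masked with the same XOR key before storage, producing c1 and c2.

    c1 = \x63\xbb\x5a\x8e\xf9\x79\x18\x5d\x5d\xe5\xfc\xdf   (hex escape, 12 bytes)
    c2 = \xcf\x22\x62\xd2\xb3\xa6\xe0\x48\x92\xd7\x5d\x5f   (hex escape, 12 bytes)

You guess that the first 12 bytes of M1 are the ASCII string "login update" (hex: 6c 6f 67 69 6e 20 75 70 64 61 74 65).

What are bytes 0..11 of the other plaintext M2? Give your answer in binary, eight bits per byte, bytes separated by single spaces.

11000000 11110110 01011111 00110101 00100100 11111111 10001101 01100101 10101011 01010011 11010101 11100101

First, c1 ⊕ c2 = (M1 ⊕ K) ⊕ (M2 ⊕ K) = M1 ⊕ M2, so the key drops out. Then M2 = (M1 ⊕ M2) ⊕ M1 over the first 12 bytes.
byte 0: (63 ⊕ cf) ⊕ 6c = ac ⊕ 6c = c0
byte 1: (bb ⊕ 22) ⊕ 6f = 99 ⊕ 6f = f6
byte 2: (5a ⊕ 62) ⊕ 67 = 38 ⊕ 67 = 5f
byte 3: (8e ⊕ d2) ⊕ 69 = 5c ⊕ 69 = 35
byte 4: (f9 ⊕ b3) ⊕ 6e = 4a ⊕ 6e = 24
byte 5: (79 ⊕ a6) ⊕ 20 = df ⊕ 20 = ff
byte 6: (18 ⊕ e0) ⊕ 75 = f8 ⊕ 75 = 8d
byte 7: (5d ⊕ 48) ⊕ 70 = 15 ⊕ 70 = 65
byte 8: (5d ⊕ 92) ⊕ 64 = cf ⊕ 64 = ab
byte 9: (e5 ⊕ d7) ⊕ 61 = 32 ⊕ 61 = 53
byte 10: (fc ⊕ 5d) ⊕ 74 = a1 ⊕ 74 = d5
byte 11: (df ⊕ 5f) ⊕ 65 = 80 ⊕ 65 = e5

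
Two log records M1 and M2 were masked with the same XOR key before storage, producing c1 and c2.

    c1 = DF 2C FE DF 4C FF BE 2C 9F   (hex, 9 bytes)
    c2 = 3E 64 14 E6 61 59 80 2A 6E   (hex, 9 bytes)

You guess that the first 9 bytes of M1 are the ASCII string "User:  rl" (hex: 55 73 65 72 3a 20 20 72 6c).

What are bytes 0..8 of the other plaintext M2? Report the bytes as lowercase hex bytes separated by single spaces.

First, c1 ⊕ c2 = (M1 ⊕ K) ⊕ (M2 ⊕ K) = M1 ⊕ M2, so the key drops out. Then M2 = (M1 ⊕ M2) ⊕ M1 over the first 9 bytes.
byte 0: (df ^ 3e) ^ 55 = e1 ^ 55 = b4
byte 1: (2c ^ 64) ^ 73 = 48 ^ 73 = 3b
byte 2: (fe ^ 14) ^ 65 = ea ^ 65 = 8f
byte 3: (df ^ e6) ^ 72 = 39 ^ 72 = 4b
byte 4: (4c ^ 61) ^ 3a = 2d ^ 3a = 17
byte 5: (ff ^ 59) ^ 20 = a6 ^ 20 = 86
byte 6: (be ^ 80) ^ 20 = 3e ^ 20 = 1e
byte 7: (2c ^ 2a) ^ 72 = 06 ^ 72 = 74
byte 8: (9f ^ 6e) ^ 6c = f1 ^ 6c = 9d

b4 3b 8f 4b 17 86 1e 74 9d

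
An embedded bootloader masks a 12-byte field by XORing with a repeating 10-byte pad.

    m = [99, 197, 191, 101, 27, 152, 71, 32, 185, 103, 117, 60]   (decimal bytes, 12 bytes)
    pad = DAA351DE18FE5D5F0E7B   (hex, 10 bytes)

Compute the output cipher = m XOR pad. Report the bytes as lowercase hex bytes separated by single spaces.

The 10-byte key repeats, so the effective keystream is da a3 51 de 18 fe 5d 5f 0e 7b da a3.
byte 0: 63 ⊕ da = b9
byte 1: c5 ⊕ a3 = 66
byte 2: bf ⊕ 51 = ee
byte 3: 65 ⊕ de = bb
byte 4: 1b ⊕ 18 = 03
byte 5: 98 ⊕ fe = 66
byte 6: 47 ⊕ 5d = 1a
byte 7: 20 ⊕ 5f = 7f
byte 8: b9 ⊕ 0e = b7
byte 9: 67 ⊕ 7b = 1c
byte 10: 75 ⊕ da = af
byte 11: 3c ⊕ a3 = 9f

b9 66 ee bb 03 66 1a 7f b7 1c af 9f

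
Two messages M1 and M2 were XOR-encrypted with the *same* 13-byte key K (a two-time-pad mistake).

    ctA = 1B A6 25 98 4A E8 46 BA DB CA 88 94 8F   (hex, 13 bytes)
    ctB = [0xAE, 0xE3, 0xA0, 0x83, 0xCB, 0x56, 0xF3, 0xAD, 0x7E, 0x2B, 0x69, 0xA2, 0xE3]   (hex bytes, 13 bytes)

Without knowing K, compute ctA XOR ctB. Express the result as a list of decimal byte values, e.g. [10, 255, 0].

[181, 69, 133, 27, 129, 190, 181, 23, 165, 225, 225, 54, 108]

ctA ⊕ ctB = (M1 ⊕ K) ⊕ (M2 ⊕ K) = M1 ⊕ M2 — the shared key cancels under XOR.
1b xor ae = b5
a6 xor e3 = 45
25 xor a0 = 85
98 xor 83 = 1b
4a xor cb = 81
e8 xor 56 = be
46 xor f3 = b5
ba xor ad = 17
db xor 7e = a5
ca xor 2b = e1
88 xor 69 = e1
94 xor a2 = 36
8f xor e3 = 6c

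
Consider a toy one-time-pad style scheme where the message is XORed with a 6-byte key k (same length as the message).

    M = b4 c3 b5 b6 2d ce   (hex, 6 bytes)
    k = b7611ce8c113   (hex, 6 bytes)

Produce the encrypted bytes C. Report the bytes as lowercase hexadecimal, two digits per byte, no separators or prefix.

XOR is its own inverse, so applying the key byte-wise gives the result directly.
byte 0: b4 xor b7 = 03
byte 1: c3 xor 61 = a2
byte 2: b5 xor 1c = a9
byte 3: b6 xor e8 = 5e
byte 4: 2d xor c1 = ec
byte 5: ce xor 13 = dd

03a2a95eecdd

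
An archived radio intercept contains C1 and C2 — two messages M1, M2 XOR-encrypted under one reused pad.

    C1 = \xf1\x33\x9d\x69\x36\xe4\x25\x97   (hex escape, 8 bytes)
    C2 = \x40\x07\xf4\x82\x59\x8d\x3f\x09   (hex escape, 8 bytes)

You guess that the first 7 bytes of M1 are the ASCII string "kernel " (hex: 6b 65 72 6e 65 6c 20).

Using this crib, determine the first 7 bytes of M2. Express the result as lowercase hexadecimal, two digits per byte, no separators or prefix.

da511b850a053a

First, C1 ⊕ C2 = (M1 ⊕ K) ⊕ (M2 ⊕ K) = M1 ⊕ M2, so the key drops out. Then M2 = (M1 ⊕ M2) ⊕ M1 over the first 7 bytes.
byte 0: (f1 ⊕ 40) ⊕ 6b = b1 ⊕ 6b = da
byte 1: (33 ⊕ 07) ⊕ 65 = 34 ⊕ 65 = 51
byte 2: (9d ⊕ f4) ⊕ 72 = 69 ⊕ 72 = 1b
byte 3: (69 ⊕ 82) ⊕ 6e = eb ⊕ 6e = 85
byte 4: (36 ⊕ 59) ⊕ 65 = 6f ⊕ 65 = 0a
byte 5: (e4 ⊕ 8d) ⊕ 6c = 69 ⊕ 6c = 05
byte 6: (25 ⊕ 3f) ⊕ 20 = 1a ⊕ 20 = 3a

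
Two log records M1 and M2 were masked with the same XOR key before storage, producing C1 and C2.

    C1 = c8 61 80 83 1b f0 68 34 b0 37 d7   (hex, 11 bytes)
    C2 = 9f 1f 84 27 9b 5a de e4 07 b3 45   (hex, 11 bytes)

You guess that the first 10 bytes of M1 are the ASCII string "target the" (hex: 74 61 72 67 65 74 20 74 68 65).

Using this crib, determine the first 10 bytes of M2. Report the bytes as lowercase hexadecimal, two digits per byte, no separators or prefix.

First, C1 ⊕ C2 = (M1 ⊕ K) ⊕ (M2 ⊕ K) = M1 ⊕ M2, so the key drops out. Then M2 = (M1 ⊕ M2) ⊕ M1 over the first 10 bytes.
byte 0: (c8 ⊕ 9f) ⊕ 74 = 57 ⊕ 74 = 23
byte 1: (61 ⊕ 1f) ⊕ 61 = 7e ⊕ 61 = 1f
byte 2: (80 ⊕ 84) ⊕ 72 = 04 ⊕ 72 = 76
byte 3: (83 ⊕ 27) ⊕ 67 = a4 ⊕ 67 = c3
byte 4: (1b ⊕ 9b) ⊕ 65 = 80 ⊕ 65 = e5
byte 5: (f0 ⊕ 5a) ⊕ 74 = aa ⊕ 74 = de
byte 6: (68 ⊕ de) ⊕ 20 = b6 ⊕ 20 = 96
byte 7: (34 ⊕ e4) ⊕ 74 = d0 ⊕ 74 = a4
byte 8: (b0 ⊕ 07) ⊕ 68 = b7 ⊕ 68 = df
byte 9: (37 ⊕ b3) ⊕ 65 = 84 ⊕ 65 = e1

231f76c3e5de96a4dfe1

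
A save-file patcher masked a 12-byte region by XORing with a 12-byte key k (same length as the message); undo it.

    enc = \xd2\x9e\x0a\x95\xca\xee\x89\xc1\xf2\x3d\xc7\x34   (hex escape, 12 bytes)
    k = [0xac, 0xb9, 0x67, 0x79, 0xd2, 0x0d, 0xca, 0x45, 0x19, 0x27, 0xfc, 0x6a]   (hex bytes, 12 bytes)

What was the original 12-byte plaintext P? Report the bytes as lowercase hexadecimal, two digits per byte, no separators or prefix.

7e276dec18e34384eb1a3b5e

210 ⊕ 172 = 126
158 ⊕ 185 =  39
 10 ⊕ 103 = 109
149 ⊕ 121 = 236
202 ⊕ 210 =  24
238 ⊕  13 = 227
137 ⊕ 202 =  67
193 ⊕  69 = 132
242 ⊕  25 = 235
 61 ⊕  39 =  26
199 ⊕ 252 =  59
 52 ⊕ 106 =  94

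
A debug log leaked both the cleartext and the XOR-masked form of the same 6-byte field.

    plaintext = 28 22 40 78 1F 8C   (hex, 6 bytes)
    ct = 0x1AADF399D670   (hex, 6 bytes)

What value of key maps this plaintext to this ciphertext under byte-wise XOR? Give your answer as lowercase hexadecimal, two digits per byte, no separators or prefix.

Since ct = plaintext ⊕ key, XORing both sides with plaintext gives key = plaintext ⊕ ct.
byte 0: 00101000 ⊕ 00011010 = 00110010
byte 1: 00100010 ⊕ 10101101 = 10001111
byte 2: 01000000 ⊕ 11110011 = 10110011
byte 3: 01111000 ⊕ 10011001 = 11100001
byte 4: 00011111 ⊕ 11010110 = 11001001
byte 5: 10001100 ⊕ 01110000 = 11111100

328fb3e1c9fc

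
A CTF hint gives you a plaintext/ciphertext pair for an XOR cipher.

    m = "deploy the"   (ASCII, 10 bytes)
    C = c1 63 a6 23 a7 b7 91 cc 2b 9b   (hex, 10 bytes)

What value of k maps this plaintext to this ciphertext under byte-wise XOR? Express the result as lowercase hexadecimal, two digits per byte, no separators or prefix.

a506d64fc8ceb1b843fe

Since C = m ⊕ k, XORing both sides with m gives k = m ⊕ C.
64 xor c1 = a5
65 xor 63 = 06
70 xor a6 = d6
6c xor 23 = 4f
6f xor a7 = c8
79 xor b7 = ce
20 xor 91 = b1
74 xor cc = b8
68 xor 2b = 43
65 xor 9b = fe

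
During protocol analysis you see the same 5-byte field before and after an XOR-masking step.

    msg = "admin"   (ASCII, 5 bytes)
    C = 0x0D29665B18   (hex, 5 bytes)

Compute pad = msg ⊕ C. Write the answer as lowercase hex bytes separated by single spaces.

6c 4d 0b 32 76

Since C = msg ⊕ pad, XORing both sides with msg gives pad = msg ⊕ C.
byte 0: 61 XOR 0d = 6c
byte 1: 64 XOR 29 = 4d
byte 2: 6d XOR 66 = 0b
byte 3: 69 XOR 5b = 32
byte 4: 6e XOR 18 = 76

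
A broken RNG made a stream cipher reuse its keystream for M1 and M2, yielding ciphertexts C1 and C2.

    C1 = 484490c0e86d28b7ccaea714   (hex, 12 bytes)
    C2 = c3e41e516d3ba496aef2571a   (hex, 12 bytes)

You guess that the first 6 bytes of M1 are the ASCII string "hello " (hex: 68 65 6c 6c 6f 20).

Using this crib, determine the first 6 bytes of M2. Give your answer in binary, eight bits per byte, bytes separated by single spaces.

11100011 11000101 11100010 11111101 11101010 01110110

First, C1 ⊕ C2 = (M1 ⊕ K) ⊕ (M2 ⊕ K) = M1 ⊕ M2, so the key drops out. Then M2 = (M1 ⊕ M2) ⊕ M1 over the first 6 bytes.
byte 0: (48 XOR c3) XOR 68 = 8b XOR 68 = e3
byte 1: (44 XOR e4) XOR 65 = a0 XOR 65 = c5
byte 2: (90 XOR 1e) XOR 6c = 8e XOR 6c = e2
byte 3: (c0 XOR 51) XOR 6c = 91 XOR 6c = fd
byte 4: (e8 XOR 6d) XOR 6f = 85 XOR 6f = ea
byte 5: (6d XOR 3b) XOR 20 = 56 XOR 20 = 76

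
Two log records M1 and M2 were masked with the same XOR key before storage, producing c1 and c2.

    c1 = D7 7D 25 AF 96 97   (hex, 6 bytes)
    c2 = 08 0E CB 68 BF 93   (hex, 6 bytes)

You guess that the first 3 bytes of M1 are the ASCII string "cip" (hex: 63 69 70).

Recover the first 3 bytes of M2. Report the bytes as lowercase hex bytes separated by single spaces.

bc 1a 9e

First, c1 ⊕ c2 = (M1 ⊕ K) ⊕ (M2 ⊕ K) = M1 ⊕ M2, so the key drops out. Then M2 = (M1 ⊕ M2) ⊕ M1 over the first 3 bytes.
byte 0: (d7 ^ 08) ^ 63 = df ^ 63 = bc
byte 1: (7d ^ 0e) ^ 69 = 73 ^ 69 = 1a
byte 2: (25 ^ cb) ^ 70 = ee ^ 70 = 9e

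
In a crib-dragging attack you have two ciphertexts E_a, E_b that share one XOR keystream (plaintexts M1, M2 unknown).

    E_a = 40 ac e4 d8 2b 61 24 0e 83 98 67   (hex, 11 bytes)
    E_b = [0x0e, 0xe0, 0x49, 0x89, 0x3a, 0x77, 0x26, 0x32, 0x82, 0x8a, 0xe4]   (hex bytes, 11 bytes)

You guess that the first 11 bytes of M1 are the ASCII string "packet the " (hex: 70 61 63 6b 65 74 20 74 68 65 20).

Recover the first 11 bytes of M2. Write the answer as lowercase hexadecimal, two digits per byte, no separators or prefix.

3e2dce3a746222486977a3

First, E_a ⊕ E_b = (M1 ⊕ K) ⊕ (M2 ⊕ K) = M1 ⊕ M2, so the key drops out. Then M2 = (M1 ⊕ M2) ⊕ M1 over the first 11 bytes.
byte 0: (40 ^ 0e) ^ 70 = 4e ^ 70 = 3e
byte 1: (ac ^ e0) ^ 61 = 4c ^ 61 = 2d
byte 2: (e4 ^ 49) ^ 63 = ad ^ 63 = ce
byte 3: (d8 ^ 89) ^ 6b = 51 ^ 6b = 3a
byte 4: (2b ^ 3a) ^ 65 = 11 ^ 65 = 74
byte 5: (61 ^ 77) ^ 74 = 16 ^ 74 = 62
byte 6: (24 ^ 26) ^ 20 = 02 ^ 20 = 22
byte 7: (0e ^ 32) ^ 74 = 3c ^ 74 = 48
byte 8: (83 ^ 82) ^ 68 = 01 ^ 68 = 69
byte 9: (98 ^ 8a) ^ 65 = 12 ^ 65 = 77
byte 10: (67 ^ e4) ^ 20 = 83 ^ 20 = a3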